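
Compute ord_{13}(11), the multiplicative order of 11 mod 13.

12

ord(11) | φ(13) = 13 − 1 = 12 = 2^2 · 3.
Divisors of 12: 1, 2, 3, 4, 6, 12.
Evaluate successive powers at the divisors of 12:
11^1 ≡ 11
11^2 ≡ 4
11^3 ≡ 5
11^4 ≡ 3
11^6 ≡ 12
11^12 ≡ 1
So ord_13(11) = 12.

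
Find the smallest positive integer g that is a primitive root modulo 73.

φ(73) = 73 − 1 = 72 = 2^3 · 3^2.
g is a primitive root iff g^(72/q) ≢ 1 (mod 73) for each prime q ∈ {2, 3}.
g = 2: 2^36 ≡ 1 — hits 1, so not a primitive root.
g = 3: 3^36 ≡ 1 — hits 1, so not a primitive root.
g = 4: 4^36 ≡ 1 — hits 1, so not a primitive root.
g = 5: 5^36 ≡ 72; 5^24 ≡ 8 — none is 1, so 5 is a primitive root.
The smallest primitive root modulo 73 is 5.

5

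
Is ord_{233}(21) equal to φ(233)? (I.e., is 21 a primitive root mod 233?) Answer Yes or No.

Yes

φ(233) = 233 − 1 = 232 = 2^3 · 29.
It suffices to check that the order of 21 is not a proper divisor of 232: compute 21^(232/q) for q ∈ {2, 29}.
21^116 ≡ 232 (mod 233)  [q = 2: ≢ 1 ✓]
21^8 ≡ 117 (mod 233)  [q = 29: ≢ 1 ✓]
Every test exponent gives a nontrivial residue, hence 21 generates the full group.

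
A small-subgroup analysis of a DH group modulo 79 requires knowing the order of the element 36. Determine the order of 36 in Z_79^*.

39

By Lagrange's theorem, ord_79(36) divides φ(79) = 79 − 1 = 78 = 2 · 3 · 13.
Divisors of 78: 1, 2, 3, 6, 13, 26, 39, 78.
Compute 36^d (mod 79) for the divisors d until we hit 1:
36^1 ≡ 36
36^2 ≡ 32
36^3 ≡ 46
36^6 ≡ 62
36^13 ≡ 55
36^26 ≡ 23
36^39 ≡ 1
Therefore the multiplicative order of 36 modulo 79 is 39.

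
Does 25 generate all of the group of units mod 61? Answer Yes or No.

φ(61) = 61 − 1 = 60 = 2^2 · 3 · 5.
Test 25^(60/q) mod 61 for each prime factor q of 60:
25^30 ≡ 1 (mod 61)  [q = 2: ≡ 1 ✗]
25^20 ≡ 13 (mod 61)  [q = 3: ≢ 1 ✓]
25^12 ≡ 34 (mod 61)  [q = 5: ≢ 1 ✓]
The check at q = 2 fails, so 25 generates a proper subgroup.

No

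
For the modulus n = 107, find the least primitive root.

φ(107) = 107 − 1 = 106 = 2 · 53.
g is a primitive root iff g^(106/q) ≢ 1 (mod 107) for each prime q ∈ {2, 53}.
g = 2: 2^53 ≡ 106; 2^2 ≡ 4 — none is 1, so 2 is a primitive root.
Hence the least primitive root of 107 is 2.

2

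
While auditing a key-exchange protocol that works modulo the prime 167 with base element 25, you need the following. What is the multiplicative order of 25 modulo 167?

83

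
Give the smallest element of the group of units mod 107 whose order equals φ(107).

2

φ(107) = 107 − 1 = 106 = 2 · 53.
g is a primitive root iff g^(106/q) ≢ 1 (mod 107) for each prime q ∈ {2, 53}.
g = 2: 2^53 ≡ 106; 2^2 ≡ 4 — none is 1, so 2 is a primitive root.
So 2 is the smallest generator of (Z/107Z)^×.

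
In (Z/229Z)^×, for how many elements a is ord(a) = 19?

φ(229) = 229 − 1 = 228 = 2^2 · 3 · 19.
(Z/229Z)^× is cyclic (|G| = 228); a cyclic group of order m has exactly φ(d) elements of each order d | m, and none otherwise.
19 | 228, and φ(19) = 19 − 1 = 18.

18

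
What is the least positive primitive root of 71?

φ(71) = 71 − 1 = 70 = 2 · 5 · 7.
g is a primitive root iff g^(70/q) ≢ 1 (mod 71) for each prime q ∈ {2, 5, 7}.
g = 2: 2^35 ≡ 1 — hits 1, so not a primitive root.
g = 3: 3^35 ≡ 1 — hits 1, so not a primitive root.
g = 4: 4^35 ≡ 1 — hits 1, so not a primitive root.
g = 5: 5^35 ≡ 1 — hits 1, so not a primitive root.
g = 6: 6^35 ≡ 1 — hits 1, so not a primitive root.
g = 7: 7^35 ≡ 70; 7^14 ≡ 54; 7^10 ≡ 45 — none is 1, so 7 is a primitive root.
Hence the least primitive root of 71 is 7.

7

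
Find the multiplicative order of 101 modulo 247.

Since 101 ∈ (Z/247Z)^×, its order divides φ(247) = φ(13·19) = (13−1)·(19−1) = 12·18 = 216 = 2^3 · 3^3.
Divisors of 216: 1, 2, 3, 4, 6, 8, 9, 12, 18, 24, 27, 36, 54, 72, 108, 216.
Evaluate successive powers at the divisors of 216:
101^1 ≡ 101 (mod 247)
101^2 ≡ 74 (mod 247)
101^3 ≡ 64 (mod 247)
101^4 ≡ 42 (mod 247)
101^6 ≡ 144 (mod 247)
101^8 ≡ 35 (mod 247)
101^9 ≡ 77 (mod 247)
101^12 ≡ 235 (mod 247)
101^18 ≡ 1 (mod 247) ✓
Therefore the multiplicative order of 101 modulo 247 is 18.

18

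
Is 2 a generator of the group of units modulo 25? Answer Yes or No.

φ(25) = φ(5^2) = 5·(5−1) = 20 = 2^2 · 5.
It suffices to check that the order of 2 is not a proper divisor of 20: compute 2^(20/q) for q ∈ {2, 5}.
2^10 ≡ 24 (mod 25)  [q = 2: ≢ 1 ✓]
2^4 ≡ 16 (mod 25)  [q = 5: ≢ 1 ✓]
All checks pass, so 2 has order 20 and is a primitive root modulo 25.

Yes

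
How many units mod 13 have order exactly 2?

1

φ(13) = 13 − 1 = 12 = 2^2 · 3.
(Z/13Z)^× is cyclic (|G| = 12); a cyclic group of order m has exactly φ(d) elements of each order d | m, and none otherwise.
2 | 12, and φ(2) = 2 − 1 = 1.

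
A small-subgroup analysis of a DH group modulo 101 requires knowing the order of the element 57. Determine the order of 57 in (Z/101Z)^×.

The order of 57 must divide φ(101) = 101 − 1 = 100 = 2^2 · 5^2.
Divisors of 100: 1, 2, 4, 5, 10, 20, 25, 50, 100.
Check 57^d mod 101 for each divisor in increasing order:
57^1 ≡ 57 (mod 101)
57^2 ≡ 17 (mod 101)
57^4 ≡ 87 (mod 101)
57^5 ≡ 10 (mod 101)
57^10 ≡ 100 (mod 101)
57^20 ≡ 1 (mod 101) ✓
The smallest such exponent is 20, so the order of 57 is 20.

20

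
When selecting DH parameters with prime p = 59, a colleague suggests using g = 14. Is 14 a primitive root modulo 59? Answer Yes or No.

φ(59) = 59 − 1 = 58 = 2 · 29.
14 is a primitive root mod 59 iff 14^(φ(59)/q) ≢ 1 for every prime q | φ(59), i.e. q ∈ {2, 29}.
14^29 ≡ 58 (mod 59)  [q = 2: ≢ 1 ✓]
14^2 ≡ 19 (mod 59)  [q = 29: ≢ 1 ✓]
All checks pass, so 14 has order 58 and is a primitive root modulo 59.

Yes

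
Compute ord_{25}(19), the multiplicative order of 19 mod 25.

By Lagrange's theorem, ord_25(19) divides φ(25) = φ(5^2) = 5·(5−1) = 20 = 2^2 · 5.
Divisors of 20: 1, 2, 4, 5, 10, 20.
Check 19^d mod 25 for each divisor in increasing order:
19^1 ≡ 19 (mod 25)
19^2 ≡ 11 (mod 25)
19^4 ≡ 21 (mod 25)
19^5 ≡ 24 (mod 25)
19^10 ≡ 1 (mod 25) ✓
So ord_25(19) = 10.

10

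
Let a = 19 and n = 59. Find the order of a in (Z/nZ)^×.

By Lagrange's theorem, ord_59(19) divides φ(59) = 59 − 1 = 58 = 2 · 29.
Divisors of 58: 1, 2, 29, 58.
Evaluate successive powers at the divisors of 58:
19^1 ≡ 19 (mod 59)
19^2 ≡ 7 (mod 59)
19^29 ≡ 1 (mod 59) ✓
Therefore the multiplicative order of 19 modulo 59 is 29.

29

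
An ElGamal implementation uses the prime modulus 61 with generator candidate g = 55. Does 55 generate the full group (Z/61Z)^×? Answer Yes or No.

Yes

φ(61) = 61 − 1 = 60 = 2^2 · 3 · 5.
Test 55^(60/q) mod 61 for each prime factor q of 60:
55^30 ≡ 60 (mod 61)  [q = 2: ≢ 1 ✓]
55^20 ≡ 47 (mod 61)  [q = 3: ≢ 1 ✓]
55^12 ≡ 20 (mod 61)  [q = 5: ≢ 1 ✓]
All checks pass, so 55 has order 60 and is a primitive root modulo 61.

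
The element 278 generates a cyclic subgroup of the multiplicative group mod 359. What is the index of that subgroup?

1

By Lagrange's theorem, ord_359(278) divides φ(359) = 359 − 1 = 358 = 2 · 179.
Divisors of 358: 1, 2, 179, 358.
Evaluate successive powers at the divisors of 358:
278^1 ≡ 278 (mod 359)
278^2 ≡ 99 (mod 359)
278^179 ≡ 358 (mod 359)
278^358 ≡ 1 (mod 359) ✓
So ord_359(278) = 358, hence |⟨278⟩| = 358.
[(Z/359Z)^× : ⟨278⟩] = 358/358 = 1.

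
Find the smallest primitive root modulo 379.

2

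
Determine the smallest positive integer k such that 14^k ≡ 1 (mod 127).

ord(14) | φ(127) = 127 − 1 = 126 = 2 · 3^2 · 7.
Divisors of 126: 1, 2, 3, 6, 7, 9, 14, 18, 21, 42, 63, 126.
Compute 14^d (mod 127) for the divisors d until we hit 1:
14^1 ≡ 14
14^2 ≡ 69
14^3 ≡ 77
14^6 ≡ 87
14^7 ≡ 75
14^9 ≡ 95
14^14 ≡ 37
14^18 ≡ 8
14^21 ≡ 108
14^42 ≡ 107
14^63 ≡ 126
14^126 ≡ 1
The smallest such exponent is 126, so the order of 14 is 126.

126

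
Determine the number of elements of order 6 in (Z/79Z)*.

2

φ(79) = 79 − 1 = 78 = 2 · 3 · 13.
In a cyclic group of order 78, there are φ(d) elements of order d for each divisor d of 78, and zero for non-divisors.
6 = 2 · 3 divides 78, and φ(6) = 2.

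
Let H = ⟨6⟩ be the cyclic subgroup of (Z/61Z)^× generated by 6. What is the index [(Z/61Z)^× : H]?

1

By Lagrange's theorem, ord_61(6) divides φ(61) = 61 − 1 = 60 = 2^2 · 3 · 5.
Divisors of 60: 1, 2, 3, 4, 5, 6, 10, 12, 15, 20, 30, 60.
Test each divisor d:
6^1 ≡ 6 (mod 61)
6^2 ≡ 36 (mod 61)
6^3 ≡ 33 (mod 61)
6^4 ≡ 15 (mod 61)
6^5 ≡ 29 (mod 61)
6^6 ≡ 52 (mod 61)
6^10 ≡ 48 (mod 61)
6^12 ≡ 20 (mod 61)
6^15 ≡ 50 (mod 61)
6^20 ≡ 47 (mod 61)
6^30 ≡ 60 (mod 61)
6^60 ≡ 1 (mod 61) ✓
Thus |⟨6⟩| = ord(6) = 60.
[(Z/61Z)^× : ⟨6⟩] = 60/60 = 1.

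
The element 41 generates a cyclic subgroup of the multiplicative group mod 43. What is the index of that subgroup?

6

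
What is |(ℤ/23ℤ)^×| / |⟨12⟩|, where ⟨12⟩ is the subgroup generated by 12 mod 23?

2

ord(12) | φ(23) = 23 − 1 = 22 = 2 · 11.
Divisors of 22: 1, 2, 11, 22.
Test each divisor d:
12^1 ≡ 12
12^2 ≡ 6
12^11 ≡ 1
Thus |⟨12⟩| = ord(12) = 11.
Index = |(Z/23Z)^×| / |⟨12⟩| = 22 / 11 = 2.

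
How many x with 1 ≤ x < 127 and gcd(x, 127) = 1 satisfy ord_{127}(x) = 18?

φ(127) = 127 − 1 = 126 = 2 · 3^2 · 7.
In a cyclic group of order 126, there are φ(d) elements of order d for each divisor d of 126, and zero for non-divisors.
18 = 2 · 3^2 divides 126, and φ(18) = 6.

6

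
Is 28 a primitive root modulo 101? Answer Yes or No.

Yes

φ(101) = 101 − 1 = 100 = 2^2 · 5^2.
An element g generates (Z/101Z)^× iff g^(100/q) ≢ 1 (mod 101) for each prime q ∈ {2, 5}.
28^50 ≡ 100 (mod 101)  [q = 2: ≢ 1 ✓]
28^20 ≡ 95 (mod 101)  [q = 5: ≢ 1 ✓]
All checks pass, so 28 has order 100 and is a primitive root modulo 101.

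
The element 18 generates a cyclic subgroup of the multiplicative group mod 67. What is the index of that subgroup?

Since 18 ∈ (Z/67Z)^×, its order divides φ(67) = 67 − 1 = 66 = 2 · 3 · 11.
Divisors of 66: 1, 2, 3, 6, 11, 22, 33, 66.
Compute 18^d (mod 67) for the divisors d until we hit 1:
18^1 ≡ 18 (mod 67)
18^2 ≡ 56 (mod 67)
18^3 ≡ 3 (mod 67)
18^6 ≡ 9 (mod 67)
18^11 ≡ 38 (mod 67)
18^22 ≡ 37 (mod 67)
18^33 ≡ 66 (mod 67)
18^66 ≡ 1 (mod 67) ✓
So ord_67(18) = 66, hence |⟨18⟩| = 66.
Index = |(Z/67Z)^×| / |⟨18⟩| = 66 / 66 = 1.

1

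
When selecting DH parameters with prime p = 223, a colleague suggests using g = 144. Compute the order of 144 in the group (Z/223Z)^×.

111

ord(144) | φ(223) = 223 − 1 = 222 = 2 · 3 · 37.
Divisors of 222: 1, 2, 3, 6, 37, 74, 111, 222.
Test each divisor d:
144^1 ≡ 144
144^2 ≡ 220
144^3 ≡ 14
144^6 ≡ 196
144^37 ≡ 183
144^74 ≡ 39
144^111 ≡ 1
The smallest such exponent is 111, so the order of 144 is 111.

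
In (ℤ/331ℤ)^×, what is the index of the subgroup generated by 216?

6

By Lagrange's theorem, ord_331(216) divides φ(331) = 331 − 1 = 330 = 2 · 3 · 5 · 11.
Divisors of 330: 1, 2, 3, 5, 6, 10, 11, 15, 22, 30, 33, 55, 66, 110, 165, 330.
Evaluate successive powers at the divisors of 330:
216^1 ≡ 216 (mod 331)
216^2 ≡ 316 (mod 331)
216^3 ≡ 70 (mod 331)
216^5 ≡ 274 (mod 331)
216^6 ≡ 266 (mod 331)
216^10 ≡ 270 (mod 331)
216^11 ≡ 64 (mod 331)
216^15 ≡ 167 (mod 331)
216^22 ≡ 124 (mod 331)
216^30 ≡ 85 (mod 331)
216^33 ≡ 323 (mod 331)
216^55 ≡ 1 (mod 331) ✓
So ord_331(216) = 55, hence |⟨216⟩| = 55.
The index is φ(331) / ord(216) = 330 / 55 = 6.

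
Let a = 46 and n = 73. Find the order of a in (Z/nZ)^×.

4

The order of 46 must divide φ(73) = 73 − 1 = 72 = 2^3 · 3^2.
Divisors of 72: 1, 2, 3, 4, 6, 8, 9, 12, 18, 24, 36, 72.
Test each divisor d:
46^1 ≡ 46 (mod 73)
46^2 ≡ 72 (mod 73)
46^3 ≡ 27 (mod 73)
46^4 ≡ 1 (mod 73) ✓
Hence ord(46) = 4.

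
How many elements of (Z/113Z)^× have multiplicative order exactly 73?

0

φ(113) = 113 − 1 = 112 = 2^4 · 7.
(Z/113Z)^× is cyclic (|G| = 112); a cyclic group of order m has exactly φ(d) elements of each order d | m, and none otherwise.
Here 112 is not a multiple of 73, so there are no elements of order 73.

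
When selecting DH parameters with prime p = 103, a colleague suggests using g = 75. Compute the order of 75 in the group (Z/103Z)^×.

102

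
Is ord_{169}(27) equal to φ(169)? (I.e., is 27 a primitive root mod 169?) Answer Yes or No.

φ(169) = φ(13^2) = 13·(13−1) = 156 = 2^2 · 3 · 13.
It suffices to check that the order of 27 is not a proper divisor of 156: compute 27^(156/q) for q ∈ {2, 3, 13}.
27^78 ≡ 1 (mod 169)  [q = 2: ≡ 1 ✗]
27^52 ≡ 1 (mod 169)  [q = 3: ≡ 1 ✗]
27^12 ≡ 144 (mod 169)  [q = 13: ≢ 1 ✓]
Since 27^78 ≡ 1, the order of 27 divides 78 < 156, so 27 is not a primitive root.

No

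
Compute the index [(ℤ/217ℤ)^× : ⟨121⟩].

12

By Lagrange's theorem, ord_217(121) divides φ(217) = φ(7·31) = (7−1)·(31−1) = 6·30 = 180 = 2^2 · 3^2 · 5.
Divisors of 180: 1, 2, 3, 4, 5, 6, 9, 10, 12, 15, 18, 20, 30, 36, 45, 60, 90, 180.
Test each divisor d:
121^1 ≡ 121 (mod 217)
121^2 ≡ 102 (mod 217)
121^3 ≡ 190 (mod 217)
121^4 ≡ 205 (mod 217)
121^5 ≡ 67 (mod 217)
121^6 ≡ 78 (mod 217)
121^9 ≡ 64 (mod 217)
121^10 ≡ 149 (mod 217)
121^12 ≡ 8 (mod 217)
121^15 ≡ 1 (mod 217) ✓
The order of 121 is 15, so the subgroup it generates has 15 elements.
[(Z/217Z)^× : ⟨121⟩] = 180/15 = 12.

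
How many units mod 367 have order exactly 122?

φ(367) = 367 − 1 = 366 = 2 · 3 · 61.
Since (Z/367Z)^× is cyclic of order 366, the number of elements of order d is φ(d) when d | 366 and 0 otherwise.
122 = 2 · 61 divides 366, and φ(122) = 60.

60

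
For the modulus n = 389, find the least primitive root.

φ(389) = 389 − 1 = 388 = 2^2 · 97.
Test candidates g = 2, 3, … against the prime factors q ∈ {2, 97} of φ(389): g is a generator iff g^(388/q) ≢ 1 for every such q.
g = 2: 2^194 ≡ 388; 2^4 ≡ 16 — none is 1, so 2 is a primitive root.
So 2 is the smallest generator of (Z/389Z)^×.

2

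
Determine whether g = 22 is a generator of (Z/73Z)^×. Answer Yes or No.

φ(73) = 73 − 1 = 72 = 2^3 · 3^2.
Test 22^(72/q) mod 73 for each prime factor q of 72:
22^36 ≡ 72 (mod 73)  [q = 2: ≢ 1 ✓]
22^24 ≡ 1 (mod 73)  [q = 3: ≡ 1 ✗]
The check at q = 3 fails, so 22 generates a proper subgroup.

No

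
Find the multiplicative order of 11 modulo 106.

The order of 11 must divide φ(106) = φ(2)·φ(53) = 1·52 = 52 = 2^2 · 13.
Divisors of 52: 1, 2, 4, 13, 26, 52.
Check 11^d mod 106 for each divisor in increasing order:
11^1 ≡ 11 (mod 106)
11^2 ≡ 15 (mod 106)
11^4 ≡ 13 (mod 106)
11^13 ≡ 105 (mod 106)
11^26 ≡ 1 (mod 106) ✓
Therefore the multiplicative order of 11 modulo 106 is 26.

26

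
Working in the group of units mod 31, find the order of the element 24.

30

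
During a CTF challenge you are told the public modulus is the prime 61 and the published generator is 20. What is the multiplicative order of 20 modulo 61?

5

The order of 20 must divide φ(61) = 61 − 1 = 60 = 2^2 · 3 · 5.
Divisors of 60: 1, 2, 3, 4, 5, 6, 10, 12, 15, 20, 30, 60.
Check 20^d mod 61 for each divisor in increasing order:
20^1 ≡ 20
20^2 ≡ 34
20^3 ≡ 9
20^4 ≡ 58
20^5 ≡ 1
The smallest such exponent is 5, so the order of 20 is 5.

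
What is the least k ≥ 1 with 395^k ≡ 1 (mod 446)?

111

By Lagrange's theorem, ord_446(395) divides φ(446) = φ(2)·φ(223) = 1·222 = 222 = 2 · 3 · 37.
Divisors of 222: 1, 2, 3, 6, 37, 74, 111, 222.
Test each divisor d:
395^1 ≡ 395
395^2 ≡ 371
395^3 ≡ 257
395^6 ≡ 41
395^37 ≡ 39
395^74 ≡ 183
395^111 ≡ 1
So ord_446(395) = 111.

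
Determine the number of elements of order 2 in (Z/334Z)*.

1

φ(334) = φ(2)·φ(167) = 1·166 = 166 = 2 · 83.
(Z/334Z)^× is cyclic (|G| = 166); a cyclic group of order m has exactly φ(d) elements of each order d | m, and none otherwise.
2 | 166, and φ(2) = 2 − 1 = 1.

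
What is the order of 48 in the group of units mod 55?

20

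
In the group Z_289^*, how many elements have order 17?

φ(289) = φ(17^2) = 17·(17−1) = 272 = 2^4 · 17.
(Z/289Z)^× is cyclic (|G| = 272); a cyclic group of order m has exactly φ(d) elements of each order d | m, and none otherwise.
17 | 272, and φ(17) = 17 − 1 = 16.

16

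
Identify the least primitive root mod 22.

7

φ(22) = φ(2)·φ(11) = 1·10 = 10 = 2 · 5.
g is a primitive root iff g^(10/q) ≢ 1 (mod 22) for each prime q ∈ {2, 5}.
g = 2: gcd(2, 22) = 2 > 1, not a unit — skip.
g = 3: 3^5 ≡ 1 — hits 1, so not a primitive root.
g = 4: gcd(4, 22) = 2 > 1, not a unit — skip.
g = 5: 5^5 ≡ 1 — hits 1, so not a primitive root.
g = 6: gcd(6, 22) = 2 > 1, not a unit — skip.
g = 7: 7^5 ≡ 21; 7^2 ≡ 5 — none is 1, so 7 is a primitive root.
So 7 is the smallest generator of (Z/22Z)^×.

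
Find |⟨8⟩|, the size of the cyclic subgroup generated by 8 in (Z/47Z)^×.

23

Since 8 ∈ (Z/47Z)^×, its order divides φ(47) = 47 − 1 = 46 = 2 · 23.
Divisors of 46: 1, 2, 23, 46.
Evaluate successive powers at the divisors of 46:
8^1 ≡ 8 (mod 47)
8^2 ≡ 17 (mod 47)
8^23 ≡ 1 (mod 47) ✓
So ord_47(8) = 23.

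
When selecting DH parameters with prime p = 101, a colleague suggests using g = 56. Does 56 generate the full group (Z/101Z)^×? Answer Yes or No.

φ(101) = 101 − 1 = 100 = 2^2 · 5^2.
An element g generates (Z/101Z)^× iff g^(100/q) ≢ 1 (mod 101) for each prime q ∈ {2, 5}.
56^50 ≡ 1 (mod 101)  [q = 2: ≡ 1 ✗]
56^20 ≡ 36 (mod 101)  [q = 5: ≢ 1 ✓]
56^50 ≡ 1 shows ord(56) | 50, strictly less than φ(101); not a primitive root.

No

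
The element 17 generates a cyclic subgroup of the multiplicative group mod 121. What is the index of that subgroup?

Since 17 ∈ (Z/121Z)^×, its order divides φ(121) = φ(11^2) = 11·(11−1) = 110 = 2 · 5 · 11.
Divisors of 110: 1, 2, 5, 10, 11, 22, 55, 110.
Compute 17^d (mod 121) for the divisors d until we hit 1:
17^1 ≡ 17 (mod 121)
17^2 ≡ 47 (mod 121)
17^5 ≡ 43 (mod 121)
17^10 ≡ 34 (mod 121)
17^11 ≡ 94 (mod 121)
17^22 ≡ 3 (mod 121)
17^55 ≡ 120 (mod 121)
17^110 ≡ 1 (mod 121) ✓
Thus |⟨17⟩| = ord(17) = 110.
The index is φ(121) / ord(17) = 110 / 110 = 1.

1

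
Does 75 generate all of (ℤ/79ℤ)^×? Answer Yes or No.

φ(79) = 79 − 1 = 78 = 2 · 3 · 13.
An element g generates (Z/79Z)^× iff g^(78/q) ≢ 1 (mod 79) for each prime q ∈ {2, 3, 13}.
75^39 ≡ 78 (mod 79)  [q = 2: ≢ 1 ✓]
75^26 ≡ 55 (mod 79)  [q = 3: ≢ 1 ✓]
75^6 ≡ 67 (mod 79)  [q = 13: ≢ 1 ✓]
All checks pass, so 75 has order 78 and is a primitive root modulo 79.

Yes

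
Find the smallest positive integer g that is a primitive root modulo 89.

φ(89) = 89 − 1 = 88 = 2^3 · 11.
g is a primitive root iff g^(88/q) ≢ 1 (mod 89) for each prime q ∈ {2, 11}.
g = 2: 2^44 ≡ 1 — hits 1, so not a primitive root.
g = 3: 3^44 ≡ 88; 3^8 ≡ 64 — none is 1, so 3 is a primitive root.
The smallest primitive root modulo 89 is 3.

3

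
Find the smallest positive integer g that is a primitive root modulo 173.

φ(173) = 173 − 1 = 172 = 2^2 · 43.
Test candidates g = 2, 3, … against the prime factors q ∈ {2, 43} of φ(173): g is a generator iff g^(172/q) ≢ 1 for every such q.
g = 2: 2^86 ≡ 172; 2^4 ≡ 16 — none is 1, so 2 is a primitive root.
Hence the least primitive root of 173 is 2.

2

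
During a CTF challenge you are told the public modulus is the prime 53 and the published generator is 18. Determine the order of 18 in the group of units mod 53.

ord(18) | φ(53) = 53 − 1 = 52 = 2^2 · 13.
Divisors of 52: 1, 2, 4, 13, 26, 52.
Compute 18^d (mod 53) for the divisors d until we hit 1:
18^1 ≡ 18 (mod 53)
18^2 ≡ 6 (mod 53)
18^4 ≡ 36 (mod 53)
18^13 ≡ 23 (mod 53)
18^26 ≡ 52 (mod 53)
18^52 ≡ 1 (mod 53) ✓
Hence ord(18) = 52.

52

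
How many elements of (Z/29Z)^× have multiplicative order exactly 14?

6

φ(29) = 29 − 1 = 28 = 2^2 · 7.
(Z/29Z)^× is cyclic (|G| = 28); a cyclic group of order m has exactly φ(d) elements of each order d | m, and none otherwise.
14 = 2 · 7 divides 28, and φ(14) = 6.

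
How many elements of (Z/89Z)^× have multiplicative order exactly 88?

40

φ(89) = 89 − 1 = 88 = 2^3 · 11.
In a cyclic group of order 88, there are φ(d) elements of order d for each divisor d of 88, and zero for non-divisors.
88 = 2^3 · 11 divides 88, and φ(88) = 40.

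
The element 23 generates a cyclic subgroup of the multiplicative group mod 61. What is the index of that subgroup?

3

Since 23 ∈ (Z/61Z)^×, its order divides φ(61) = 61 − 1 = 60 = 2^2 · 3 · 5.
Divisors of 60: 1, 2, 3, 4, 5, 6, 10, 12, 15, 20, 30, 60.
Check 23^d mod 61 for each divisor in increasing order:
23^1 ≡ 23 (mod 61)
23^2 ≡ 41 (mod 61)
23^3 ≡ 28 (mod 61)
23^4 ≡ 34 (mod 61)
23^5 ≡ 50 (mod 61)
23^6 ≡ 52 (mod 61)
23^10 ≡ 60 (mod 61)
23^12 ≡ 20 (mod 61)
23^15 ≡ 11 (mod 61)
23^20 ≡ 1 (mod 61) ✓
So ord_61(23) = 20, hence |⟨23⟩| = 20.
Index = |(Z/61Z)^×| / |⟨23⟩| = 60 / 20 = 3.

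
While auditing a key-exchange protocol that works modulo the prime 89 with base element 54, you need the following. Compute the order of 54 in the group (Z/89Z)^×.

Since 54 ∈ (Z/89Z)^×, its order divides φ(89) = 89 − 1 = 88 = 2^3 · 11.
Divisors of 88: 1, 2, 4, 8, 11, 22, 44, 88.
Compute 54^d (mod 89) for the divisors d until we hit 1:
54^1 ≡ 54 (mod 89)
54^2 ≡ 68 (mod 89)
54^4 ≡ 85 (mod 89)
54^8 ≡ 16 (mod 89)
54^11 ≡ 12 (mod 89)
54^22 ≡ 55 (mod 89)
54^44 ≡ 88 (mod 89)
54^88 ≡ 1 (mod 89) ✓
So ord_89(54) = 88.

88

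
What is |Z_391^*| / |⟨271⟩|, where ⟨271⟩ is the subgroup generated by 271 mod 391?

16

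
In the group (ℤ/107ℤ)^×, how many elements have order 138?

φ(107) = 107 − 1 = 106 = 2 · 53.
(Z/107Z)^× is cyclic (|G| = 106); a cyclic group of order m has exactly φ(d) elements of each order d | m, and none otherwise.
Since 138 ∤ 106, the count is 0.

0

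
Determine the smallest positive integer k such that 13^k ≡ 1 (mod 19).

18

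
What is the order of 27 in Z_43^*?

By Lagrange's theorem, ord_43(27) divides φ(43) = 43 − 1 = 42 = 2 · 3 · 7.
Divisors of 42: 1, 2, 3, 6, 7, 14, 21, 42.
Compute 27^d (mod 43) for the divisors d until we hit 1:
27^1 ≡ 27 (mod 43)
27^2 ≡ 41 (mod 43)
27^3 ≡ 32 (mod 43)
27^6 ≡ 35 (mod 43)
27^7 ≡ 42 (mod 43)
27^14 ≡ 1 (mod 43) ✓
So ord_43(27) = 14.

14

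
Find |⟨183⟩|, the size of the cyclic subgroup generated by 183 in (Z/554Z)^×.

276

Since 183 ∈ (Z/554Z)^×, its order divides φ(554) = φ(2)·φ(277) = 1·276 = 276 = 2^2 · 3 · 23.
Divisors of 276: 1, 2, 3, 4, 6, 12, 23, 46, 69, 92, 138, 276.
Test each divisor d:
183^1 ≡ 183 (mod 554)
183^2 ≡ 249 (mod 554)
183^3 ≡ 139 (mod 554)
183^4 ≡ 507 (mod 554)
183^6 ≡ 485 (mod 554)
183^12 ≡ 329 (mod 554)
183^23 ≡ 95 (mod 554)
183^46 ≡ 161 (mod 554)
183^69 ≡ 337 (mod 554)
183^92 ≡ 437 (mod 554)
183^138 ≡ 553 (mod 554)
183^276 ≡ 1 (mod 554) ✓
Hence ord(183) = 276.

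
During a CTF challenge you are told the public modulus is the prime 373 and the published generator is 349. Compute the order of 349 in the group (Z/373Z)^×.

ord(349) | φ(373) = 373 − 1 = 372 = 2^2 · 3 · 31.
Divisors of 372: 1, 2, 3, 4, 6, 12, 31, 62, 93, 124, 186, 372.
Evaluate successive powers at the divisors of 372:
349^1 ≡ 349
349^2 ≡ 203
349^3 ≡ 350
349^4 ≡ 179
349^6 ≡ 156
349^12 ≡ 91
349^31 ≡ 69
349^62 ≡ 285
349^93 ≡ 269
349^124 ≡ 284
349^186 ≡ 372
349^372 ≡ 1
Therefore the multiplicative order of 349 modulo 373 is 372.

372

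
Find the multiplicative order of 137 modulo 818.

The order of 137 must divide φ(818) = φ(2)·φ(409) = 1·408 = 408 = 2^3 · 3 · 17.
Divisors of 408: 1, 2, 3, 4, 6, 8, 12, 17, 24, 34, 51, 68, 102, 136, 204, 408.
Test each divisor d:
137^1 ≡ 137 (mod 818)
137^2 ≡ 773 (mod 818)
137^3 ≡ 379 (mod 818)
137^4 ≡ 389 (mod 818)
137^6 ≡ 491 (mod 818)
137^8 ≡ 809 (mod 818)
137^12 ≡ 589 (mod 818)
137^17 ≡ 463 (mod 818)
137^24 ≡ 89 (mod 818)
137^34 ≡ 53 (mod 818)
137^51 ≡ 817 (mod 818)
137^68 ≡ 355 (mod 818)
137^102 ≡ 1 (mod 818) ✓
The smallest such exponent is 102, so the order of 137 is 102.

102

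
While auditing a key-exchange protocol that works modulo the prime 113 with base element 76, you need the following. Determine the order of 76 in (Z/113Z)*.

Since 76 ∈ (Z/113Z)^×, its order divides φ(113) = 113 − 1 = 112 = 2^4 · 7.
Divisors of 112: 1, 2, 4, 7, 8, 14, 16, 28, 56, 112.
Compute 76^d (mod 113) for the divisors d until we hit 1:
76^1 ≡ 76
76^2 ≡ 13
76^4 ≡ 56
76^7 ≡ 71
76^8 ≡ 85
76^14 ≡ 69
76^16 ≡ 106
76^28 ≡ 15
76^56 ≡ 112
76^112 ≡ 1
Hence ord(76) = 112.

112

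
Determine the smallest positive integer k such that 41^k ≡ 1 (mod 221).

48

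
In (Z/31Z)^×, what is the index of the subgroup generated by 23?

ord(23) | φ(31) = 31 − 1 = 30 = 2 · 3 · 5.
Divisors of 30: 1, 2, 3, 5, 6, 10, 15, 30.
Evaluate successive powers at the divisors of 30:
23^1 ≡ 23
23^2 ≡ 2
23^3 ≡ 15
23^5 ≡ 30
23^6 ≡ 8
23^10 ≡ 1
So ord_31(23) = 10, hence |⟨23⟩| = 10.
The index is φ(31) / ord(23) = 30 / 10 = 3.

3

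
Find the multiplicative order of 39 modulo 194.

The order of 39 must divide φ(194) = φ(2)·φ(97) = 1·96 = 96 = 2^5 · 3.
Divisors of 96: 1, 2, 3, 4, 6, 8, 12, 16, 24, 32, 48, 96.
Compute 39^d (mod 194) for the divisors d until we hit 1:
39^1 ≡ 39 (mod 194)
39^2 ≡ 163 (mod 194)
39^3 ≡ 149 (mod 194)
39^4 ≡ 185 (mod 194)
39^6 ≡ 85 (mod 194)
39^8 ≡ 81 (mod 194)
39^12 ≡ 47 (mod 194)
39^16 ≡ 159 (mod 194)
39^24 ≡ 75 (mod 194)
39^32 ≡ 61 (mod 194)
39^48 ≡ 193 (mod 194)
39^96 ≡ 1 (mod 194) ✓
Therefore the multiplicative order of 39 modulo 194 is 96.

96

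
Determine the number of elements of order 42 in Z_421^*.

φ(421) = 421 − 1 = 420 = 2^2 · 3 · 5 · 7.
Since (Z/421Z)^× is cyclic of order 420, the number of elements of order d is φ(d) when d | 420 and 0 otherwise.
42 = 2 · 3 · 7 divides 420, and φ(42) = 12.

12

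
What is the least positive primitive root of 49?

φ(49) = φ(7^2) = 7·(7−1) = 42 = 2 · 3 · 7.
Test candidates g = 2, 3, … against the prime factors q ∈ {2, 3, 7} of φ(49): g is a generator iff g^(42/q) ≢ 1 for every such q.
g = 2: 2^21 ≡ 1 — hits 1, so not a primitive root.
g = 3: 3^21 ≡ 48; 3^14 ≡ 30; 3^6 ≡ 43 — none is 1, so 3 is a primitive root.
Hence the least primitive root of 49 is 3.

3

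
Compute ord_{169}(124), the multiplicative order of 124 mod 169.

156

ord(124) | φ(169) = φ(13^2) = 13·(13−1) = 156 = 2^2 · 3 · 13.
Divisors of 156: 1, 2, 3, 4, 6, 12, 13, 26, 39, 52, 78, 156.
Evaluate successive powers at the divisors of 156:
124^1 ≡ 124
124^2 ≡ 166
124^3 ≡ 135
124^4 ≡ 9
124^6 ≡ 142
124^12 ≡ 53
124^13 ≡ 150
124^26 ≡ 23
124^39 ≡ 70
124^52 ≡ 22
124^78 ≡ 168
124^156 ≡ 1
Hence ord(124) = 156.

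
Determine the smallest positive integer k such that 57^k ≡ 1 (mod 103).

ord(57) | φ(103) = 103 − 1 = 102 = 2 · 3 · 17.
Divisors of 102: 1, 2, 3, 6, 17, 34, 51, 102.
Check 57^d mod 103 for each divisor in increasing order:
57^1 ≡ 57 (mod 103)
57^2 ≡ 56 (mod 103)
57^3 ≡ 102 (mod 103)
57^6 ≡ 1 (mod 103) ✓
The smallest such exponent is 6, so the order of 57 is 6.

6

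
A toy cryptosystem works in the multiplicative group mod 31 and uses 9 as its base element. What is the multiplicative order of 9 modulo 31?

The order of 9 must divide φ(31) = 31 − 1 = 30 = 2 · 3 · 5.
Divisors of 30: 1, 2, 3, 5, 6, 10, 15, 30.
Check 9^d mod 31 for each divisor in increasing order:
9^1 ≡ 9 (mod 31)
9^2 ≡ 19 (mod 31)
9^3 ≡ 16 (mod 31)
9^5 ≡ 25 (mod 31)
9^6 ≡ 8 (mod 31)
9^10 ≡ 5 (mod 31)
9^15 ≡ 1 (mod 31) ✓
Therefore the multiplicative order of 9 modulo 31 is 15.

15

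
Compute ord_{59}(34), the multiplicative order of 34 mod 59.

ord(34) | φ(59) = 59 − 1 = 58 = 2 · 29.
Divisors of 58: 1, 2, 29, 58.
Test each divisor d:
34^1 ≡ 34 (mod 59)
34^2 ≡ 35 (mod 59)
34^29 ≡ 58 (mod 59)
34^58 ≡ 1 (mod 59) ✓
Therefore the multiplicative order of 34 modulo 59 is 58.

58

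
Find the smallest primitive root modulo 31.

3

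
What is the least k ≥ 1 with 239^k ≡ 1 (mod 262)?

65

The order of 239 must divide φ(262) = φ(2)·φ(131) = 1·130 = 130 = 2 · 5 · 13.
Divisors of 130: 1, 2, 5, 10, 13, 26, 65, 130.
Test each divisor d:
239^1 ≡ 239 (mod 262)
239^2 ≡ 5 (mod 262)
239^5 ≡ 211 (mod 262)
239^10 ≡ 243 (mod 262)
239^13 ≡ 89 (mod 262)
239^26 ≡ 61 (mod 262)
239^65 ≡ 1 (mod 262) ✓
Hence ord(239) = 65.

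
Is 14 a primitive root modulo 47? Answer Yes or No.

No

φ(47) = 47 − 1 = 46 = 2 · 23.
14 is a primitive root mod 47 iff 14^(φ(47)/q) ≢ 1 for every prime q | φ(47), i.e. q ∈ {2, 23}.
14^23 ≡ 1 (mod 47)  [q = 2: ≡ 1 ✗]
14^2 ≡ 8 (mod 47)  [q = 23: ≢ 1 ✓]
14^23 ≡ 1 shows ord(14) | 23, strictly less than φ(47); not a primitive root.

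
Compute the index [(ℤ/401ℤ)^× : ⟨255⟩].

ord(255) | φ(401) = 401 − 1 = 400 = 2^4 · 5^2.
Divisors of 400: 1, 2, 4, 5, 8, 10, 16, 20, 25, 40, 50, 80, 100, 200, 400.
Check 255^d mod 401 for each divisor in increasing order:
255^1 ≡ 255 (mod 401)
255^2 ≡ 63 (mod 401)
255^4 ≡ 360 (mod 401)
255^5 ≡ 372 (mod 401)
255^8 ≡ 77 (mod 401)
255^10 ≡ 39 (mod 401)
255^16 ≡ 315 (mod 401)
255^20 ≡ 318 (mod 401)
255^25 ≡ 1 (mod 401) ✓
Thus |⟨255⟩| = ord(255) = 25.
Index = |(Z/401Z)^×| / |⟨255⟩| = 400 / 25 = 16.

16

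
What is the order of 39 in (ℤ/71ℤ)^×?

14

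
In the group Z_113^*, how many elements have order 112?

48

φ(113) = 113 − 1 = 112 = 2^4 · 7.
Since (Z/113Z)^× is cyclic of order 112, the number of elements of order d is φ(d) when d | 112 and 0 otherwise.
112 = 2^4 · 7 divides 112, and φ(112) = 48.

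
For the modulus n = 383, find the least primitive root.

5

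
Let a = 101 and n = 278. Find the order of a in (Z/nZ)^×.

ord(101) | φ(278) = φ(2)·φ(139) = 1·138 = 138 = 2 · 3 · 23.
Divisors of 138: 1, 2, 3, 6, 23, 46, 69, 138.
Check 101^d mod 278 for each divisor in increasing order:
101^1 ≡ 101 (mod 278)
101^2 ≡ 193 (mod 278)
101^3 ≡ 33 (mod 278)
101^6 ≡ 255 (mod 278)
101^23 ≡ 43 (mod 278)
101^46 ≡ 181 (mod 278)
101^69 ≡ 277 (mod 278)
101^138 ≡ 1 (mod 278) ✓
So ord_278(101) = 138.

138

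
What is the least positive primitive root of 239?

φ(239) = 239 − 1 = 238 = 2 · 7 · 17.
Test candidates g = 2, 3, … against the prime factors q ∈ {2, 7, 17} of φ(239): g is a generator iff g^(238/q) ≢ 1 for every such q.
g = 2: 2^119 ≡ 1 — hits 1, so not a primitive root.
g = 3: 3^119 ≡ 1 — hits 1, so not a primitive root.
g = 4: 4^119 ≡ 1 — hits 1, so not a primitive root.
g = 5: 5^119 ≡ 1 — hits 1, so not a primitive root.
g = 6: 6^119 ≡ 1 — hits 1, so not a primitive root.
g = 7: 7^119 ≡ 238; 7^34 ≡ 24; 7^14 ≡ 211 — none is 1, so 7 is a primitive root.
So 7 is the smallest generator of (Z/239Z)^×.

7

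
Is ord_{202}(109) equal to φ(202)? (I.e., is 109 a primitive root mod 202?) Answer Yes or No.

Yes

φ(202) = φ(2)·φ(101) = 1·100 = 100 = 2^2 · 5^2.
An element g generates (Z/202Z)^× iff g^(100/q) ≢ 1 (mod 202) for each prime q ∈ {2, 5}.
109^50 ≡ 201 (mod 202)  [q = 2: ≢ 1 ✓]
109^20 ≡ 87 (mod 202)  [q = 5: ≢ 1 ✓]
Every test exponent gives a nontrivial residue, hence 109 generates the full group.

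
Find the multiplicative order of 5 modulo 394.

196

Since 5 ∈ (Z/394Z)^×, its order divides φ(394) = φ(2)·φ(197) = 1·196 = 196 = 2^2 · 7^2.
Divisors of 196: 1, 2, 4, 7, 14, 28, 49, 98, 196.
Evaluate successive powers at the divisors of 196:
5^1 ≡ 5 (mod 394)
5^2 ≡ 25 (mod 394)
5^4 ≡ 231 (mod 394)
5^7 ≡ 113 (mod 394)
5^14 ≡ 161 (mod 394)
5^28 ≡ 311 (mod 394)
5^49 ≡ 183 (mod 394)
5^98 ≡ 393 (mod 394)
5^196 ≡ 1 (mod 394) ✓
The smallest such exponent is 196, so the order of 5 is 196.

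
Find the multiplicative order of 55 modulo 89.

Since 55 ∈ (Z/89Z)^×, its order divides φ(89) = 89 − 1 = 88 = 2^3 · 11.
Divisors of 88: 1, 2, 4, 8, 11, 22, 44, 88.
Compute 55^d (mod 89) for the divisors d until we hit 1:
55^1 ≡ 55 (mod 89)
55^2 ≡ 88 (mod 89)
55^4 ≡ 1 (mod 89) ✓
So ord_89(55) = 4.

4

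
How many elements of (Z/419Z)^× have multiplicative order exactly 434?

φ(419) = 419 − 1 = 418 = 2 · 11 · 19.
In a cyclic group of order 418, there are φ(d) elements of order d for each divisor d of 418, and zero for non-divisors.
Here 418 is not a multiple of 434, so there are no elements of order 434.

0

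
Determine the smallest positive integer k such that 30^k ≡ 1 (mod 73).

The order of 30 must divide φ(73) = 73 − 1 = 72 = 2^3 · 3^2.
Divisors of 72: 1, 2, 3, 4, 6, 8, 9, 12, 18, 24, 36, 72.
Compute 30^d (mod 73) for the divisors d until we hit 1:
30^1 ≡ 30
30^2 ≡ 24
30^3 ≡ 63
30^4 ≡ 65
30^6 ≡ 27
30^8 ≡ 64
30^9 ≡ 22
30^12 ≡ 72
30^18 ≡ 46
30^24 ≡ 1
So ord_73(30) = 24.

24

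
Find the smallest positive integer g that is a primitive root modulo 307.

5

φ(307) = 307 − 1 = 306 = 2 · 3^2 · 17.
g is a primitive root iff g^(306/q) ≢ 1 (mod 307) for each prime q ∈ {2, 3, 17}.
g = 2: 2^153 ≡ 306; 2^102 ≡ 1 — hits 1, so not a primitive root.
g = 3: 3^153 ≡ 306; 3^102 ≡ 1 — hits 1, so not a primitive root.
g = 4: 4^153 ≡ 1 — hits 1, so not a primitive root.
g = 5: 5^153 ≡ 306; 5^102 ≡ 289; 5^18 ≡ 81 — none is 1, so 5 is a primitive root.
So 5 is the smallest generator of (Z/307Z)^×.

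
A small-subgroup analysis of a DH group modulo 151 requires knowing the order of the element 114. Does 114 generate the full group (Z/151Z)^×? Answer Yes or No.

Yes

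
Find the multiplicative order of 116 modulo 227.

113

ord(116) | φ(227) = 227 − 1 = 226 = 2 · 113.
Divisors of 226: 1, 2, 113, 226.
Check 116^d mod 227 for each divisor in increasing order:
116^1 ≡ 116
116^2 ≡ 63
116^113 ≡ 1
So ord_227(116) = 113.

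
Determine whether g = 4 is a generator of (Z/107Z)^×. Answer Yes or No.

No

φ(107) = 107 − 1 = 106 = 2 · 53.
An element g generates (Z/107Z)^× iff g^(106/q) ≢ 1 (mod 107) for each prime q ∈ {2, 53}.
4^53 ≡ 1 (mod 107)  [q = 2: ≡ 1 ✗]
4^2 ≡ 16 (mod 107)  [q = 53: ≢ 1 ✓]
The check at q = 2 fails, so 4 generates a proper subgroup.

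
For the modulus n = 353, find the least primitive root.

φ(353) = 353 − 1 = 352 = 2^5 · 11.
Test candidates g = 2, 3, … against the prime factors q ∈ {2, 11} of φ(353): g is a generator iff g^(352/q) ≢ 1 for every such q.
g = 2: 2^176 ≡ 1 — hits 1, so not a primitive root.
g = 3: 3^176 ≡ 352; 3^32 ≡ 140 — none is 1, so 3 is a primitive root.
So 3 is the smallest generator of (Z/353Z)^×.

3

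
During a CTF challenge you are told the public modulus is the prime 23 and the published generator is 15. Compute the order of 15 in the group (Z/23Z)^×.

ord(15) | φ(23) = 23 − 1 = 22 = 2 · 11.
Divisors of 22: 1, 2, 11, 22.
Check 15^d mod 23 for each divisor in increasing order:
15^1 ≡ 15
15^2 ≡ 18
15^11 ≡ 22
15^22 ≡ 1
The smallest such exponent is 22, so the order of 15 is 22.

22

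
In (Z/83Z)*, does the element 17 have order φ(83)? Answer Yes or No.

φ(83) = 83 − 1 = 82 = 2 · 41.
17 is a primitive root mod 83 iff 17^(φ(83)/q) ≢ 1 for every prime q | φ(83), i.e. q ∈ {2, 41}.
17^41 ≡ 1 (mod 83)  [q = 2: ≡ 1 ✗]
17^2 ≡ 40 (mod 83)  [q = 41: ≢ 1 ✓]
Since 17^41 ≡ 1, the order of 17 divides 41 < 82, so 17 is not a primitive root.

No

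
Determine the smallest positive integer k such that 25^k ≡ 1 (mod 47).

23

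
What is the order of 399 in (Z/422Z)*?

ord(399) | φ(422) = φ(2)·φ(211) = 1·210 = 210 = 2 · 3 · 5 · 7.
Divisors of 210: 1, 2, 3, 5, 6, 7, 10, 14, 15, 21, 30, 35, 42, 70, 105, 210.
Check 399^d mod 422 for each divisor in increasing order:
399^1 ≡ 399 (mod 422)
399^2 ≡ 107 (mod 422)
399^3 ≡ 71 (mod 422)
399^5 ≡ 1 (mod 422) ✓
Therefore the multiplicative order of 399 modulo 422 is 5.

5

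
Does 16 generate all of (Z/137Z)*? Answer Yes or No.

No

φ(137) = 137 − 1 = 136 = 2^3 · 17.
Test 16^(136/q) mod 137 for each prime factor q of 136:
16^68 ≡ 1 (mod 137)  [q = 2: ≡ 1 ✗]
16^8 ≡ 34 (mod 137)  [q = 17: ≢ 1 ✓]
16^68 ≡ 1 shows ord(16) | 68, strictly less than φ(137); not a primitive root.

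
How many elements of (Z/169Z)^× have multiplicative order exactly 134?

φ(169) = φ(13^2) = 13·(13−1) = 156 = 2^2 · 3 · 13.
Since (Z/169Z)^× is cyclic of order 156, the number of elements of order d is φ(d) when d | 156 and 0 otherwise.
134 does not divide 156, so no element of (Z/169Z)^× has order 134.

0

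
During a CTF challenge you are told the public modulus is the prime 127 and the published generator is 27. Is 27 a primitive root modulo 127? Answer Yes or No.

No

φ(127) = 127 − 1 = 126 = 2 · 3^2 · 7.
It suffices to check that the order of 27 is not a proper divisor of 126: compute 27^(126/q) for q ∈ {2, 3, 7}.
27^63 ≡ 126 (mod 127)  [q = 2: ≢ 1 ✓]
27^42 ≡ 1 (mod 127)  [q = 3: ≡ 1 ✗]
27^18 ≡ 64 (mod 127)  [q = 7: ≢ 1 ✓]
27^42 ≡ 1 shows ord(27) | 42, strictly less than φ(127); not a primitive root.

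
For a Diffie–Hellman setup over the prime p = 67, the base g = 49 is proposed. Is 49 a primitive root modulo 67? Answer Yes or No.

No

φ(67) = 67 − 1 = 66 = 2 · 3 · 11.
Test 49^(66/q) mod 67 for each prime factor q of 66:
49^33 ≡ 1 (mod 67)  [q = 2: ≡ 1 ✗]
49^22 ≡ 37 (mod 67)  [q = 3: ≢ 1 ✓]
49^6 ≡ 9 (mod 67)  [q = 11: ≢ 1 ✓]
Since 49^33 ≡ 1, the order of 49 divides 33 < 66, so 49 is not a primitive root.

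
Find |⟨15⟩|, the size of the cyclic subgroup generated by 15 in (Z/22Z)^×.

5

The order of 15 must divide φ(22) = φ(2)·φ(11) = 1·10 = 10 = 2 · 5.
Divisors of 10: 1, 2, 5, 10.
Check 15^d mod 22 for each divisor in increasing order:
15^1 ≡ 15 (mod 22)
15^2 ≡ 5 (mod 22)
15^5 ≡ 1 (mod 22) ✓
So ord_22(15) = 5.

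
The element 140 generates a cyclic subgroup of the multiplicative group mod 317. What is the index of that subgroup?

1

By Lagrange's theorem, ord_317(140) divides φ(317) = 317 − 1 = 316 = 2^2 · 79.
Divisors of 316: 1, 2, 4, 79, 158, 316.
Evaluate successive powers at the divisors of 316:
140^1 ≡ 140
140^2 ≡ 263
140^4 ≡ 63
140^79 ≡ 114
140^158 ≡ 316
140^316 ≡ 1
Thus |⟨140⟩| = ord(140) = 316.
[(Z/317Z)^× : ⟨140⟩] = 316/316 = 1.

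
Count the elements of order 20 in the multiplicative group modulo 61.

φ(61) = 61 − 1 = 60 = 2^2 · 3 · 5.
(Z/61Z)^× is cyclic (|G| = 60); a cyclic group of order m has exactly φ(d) elements of each order d | m, and none otherwise.
20 = 2^2 · 5 divides 60, and φ(20) = 8.

8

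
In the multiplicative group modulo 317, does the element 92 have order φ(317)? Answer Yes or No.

No

φ(317) = 317 − 1 = 316 = 2^2 · 79.
Test 92^(316/q) mod 317 for each prime factor q of 316:
92^158 ≡ 1 (mod 317)  [q = 2: ≡ 1 ✗]
92^4 ≡ 149 (mod 317)  [q = 79: ≢ 1 ✓]
92^158 ≡ 1 shows ord(92) | 158, strictly less than φ(317); not a primitive root.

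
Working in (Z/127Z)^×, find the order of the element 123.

14

The order of 123 must divide φ(127) = 127 − 1 = 126 = 2 · 3^2 · 7.
Divisors of 126: 1, 2, 3, 6, 7, 9, 14, 18, 21, 42, 63, 126.
Check 123^d mod 127 for each divisor in increasing order:
123^1 ≡ 123 (mod 127)
123^2 ≡ 16 (mod 127)
123^3 ≡ 63 (mod 127)
123^6 ≡ 32 (mod 127)
123^7 ≡ 126 (mod 127)
123^9 ≡ 111 (mod 127)
123^14 ≡ 1 (mod 127) ✓
So ord_127(123) = 14.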